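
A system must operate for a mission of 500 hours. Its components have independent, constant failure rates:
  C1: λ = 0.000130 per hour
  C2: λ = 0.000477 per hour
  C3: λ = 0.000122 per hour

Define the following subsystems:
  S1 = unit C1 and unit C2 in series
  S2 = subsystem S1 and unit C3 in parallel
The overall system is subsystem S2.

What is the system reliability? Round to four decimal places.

0.9845

R(C1) = exp(−0.000130 × 500) = 0.937067
R(C2) = exp(−0.000477 × 500) = 0.787809
R(C3) = exp(−0.000122 × 500) = 0.940823
Series (C1 and C2): 0.937067 × 0.787809 = 0.738230
Parallel ([0.738230] and C3): 1 − (1 − 0.738230)(1 − 0.940823) = 0.9845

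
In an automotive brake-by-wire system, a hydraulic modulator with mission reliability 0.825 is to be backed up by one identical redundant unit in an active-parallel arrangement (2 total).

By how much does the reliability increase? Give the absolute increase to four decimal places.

0.1444

R_before = 0.825
R_after = 1 − (1 − 0.825)^2 = 0.9694
ΔR = 0.9694 − 0.825 = 0.1444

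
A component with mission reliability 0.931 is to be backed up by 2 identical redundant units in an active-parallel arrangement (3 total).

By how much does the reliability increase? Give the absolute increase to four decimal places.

R_before = 0.931
R_after = 1 − (1 − 0.931)^3 = 0.9997
ΔR = 0.9997 − 0.931 = 0.0687

0.0687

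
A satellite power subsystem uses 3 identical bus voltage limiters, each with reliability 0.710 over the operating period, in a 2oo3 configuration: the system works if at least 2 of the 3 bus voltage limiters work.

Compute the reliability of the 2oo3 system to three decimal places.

R = Σ_{i=2}^{3} C(3,i) p^i (1−p)^{3−i} with p = 0.710
C(3,2)·0.710^2·0.290^1 = 0.43857
C(3,3)·0.710^3·0.290^0 = 0.35791
Sum = 0.796

0.796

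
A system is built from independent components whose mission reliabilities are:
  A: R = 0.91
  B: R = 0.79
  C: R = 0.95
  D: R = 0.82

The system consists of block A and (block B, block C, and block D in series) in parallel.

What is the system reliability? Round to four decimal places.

Series (B, C, and D): 0.790000 × 0.950000 × 0.820000 = 0.615410
Parallel (A and [0.615410]): 1 − (1 − 0.910000)(1 − 0.615410) = 0.9654

0.9654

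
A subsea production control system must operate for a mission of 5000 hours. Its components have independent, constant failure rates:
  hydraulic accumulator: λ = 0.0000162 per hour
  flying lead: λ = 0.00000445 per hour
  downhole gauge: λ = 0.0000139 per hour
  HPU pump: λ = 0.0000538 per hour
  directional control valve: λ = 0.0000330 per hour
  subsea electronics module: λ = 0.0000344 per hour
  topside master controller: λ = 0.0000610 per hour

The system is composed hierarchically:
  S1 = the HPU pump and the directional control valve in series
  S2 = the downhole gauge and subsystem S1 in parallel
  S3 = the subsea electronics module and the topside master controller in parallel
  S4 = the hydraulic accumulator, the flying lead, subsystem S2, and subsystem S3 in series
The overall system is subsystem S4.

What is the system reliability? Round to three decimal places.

R(hydraulic accumulator) = exp(−0.0000162 × 5000) = 0.92219
R(flying lead) = exp(−0.00000445 × 5000) = 0.97800
R(downhole gauge) = exp(−0.0000139 × 5000) = 0.93286
R(HPU pump) = exp(−0.0000538 × 5000) = 0.76414
R(directional control valve) = exp(−0.0000330 × 5000) = 0.84789
R(subsea electronics module) = exp(−0.0000344 × 5000) = 0.84198
R(topside master controller) = exp(−0.0000610 × 5000) = 0.73712
Series (HPU pump and directional control valve): 0.76414 × 0.84789 = 0.64791
Parallel (downhole gauge and [0.64791]): 1 − (1 − 0.93286)(1 − 0.64791) = 0.97636
Parallel (subsea electronics module and topside master controller): 1 − (1 − 0.84198)(1 − 0.73712) = 0.95846
Series (hydraulic accumulator, flying lead, [0.97636], and [0.95846]): 0.92219 × 0.97800 × 0.97636 × 0.95846 = 0.844

0.844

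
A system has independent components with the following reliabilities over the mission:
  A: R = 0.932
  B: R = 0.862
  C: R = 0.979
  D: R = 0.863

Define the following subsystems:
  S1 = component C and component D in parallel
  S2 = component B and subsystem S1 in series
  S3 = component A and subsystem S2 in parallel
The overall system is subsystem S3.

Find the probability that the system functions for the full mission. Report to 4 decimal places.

Parallel (C and D): 1 − (1 − 0.979000)(1 − 0.863000) = 0.997123
Series (B and [0.997123]): 0.862000 × 0.997123 = 0.859520
Parallel (A and [0.859520]): 1 − (1 − 0.932000)(1 − 0.859520) = 0.9904

0.9904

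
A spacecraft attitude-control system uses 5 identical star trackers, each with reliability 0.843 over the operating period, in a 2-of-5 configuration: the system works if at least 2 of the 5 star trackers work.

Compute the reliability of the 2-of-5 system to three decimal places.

R = Σ_{i=2}^{5} C(5,i) p^i (1−p)^{5−i} with p = 0.843
C(5,2)·0.843^2·0.157^3 = 0.02750
C(5,3)·0.843^3·0.157^2 = 0.14767
C(5,4)·0.843^4·0.157^1 = 0.39644
C(5,5)·0.843^5·0.157^0 = 0.42573
Sum = 0.997

0.997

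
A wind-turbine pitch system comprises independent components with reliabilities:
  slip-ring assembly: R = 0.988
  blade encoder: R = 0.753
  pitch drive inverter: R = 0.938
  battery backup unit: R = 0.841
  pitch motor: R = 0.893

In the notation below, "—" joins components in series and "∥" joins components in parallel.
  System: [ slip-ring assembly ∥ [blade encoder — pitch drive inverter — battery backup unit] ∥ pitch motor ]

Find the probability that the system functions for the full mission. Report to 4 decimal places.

0.9995

Series (blade encoder, pitch drive inverter, and battery backup unit): 0.753000 × 0.938000 × 0.841000 = 0.594010
Parallel (slip-ring assembly, [0.594010], and pitch motor): 1 − (1 − 0.988000)(1 − 0.594010)(1 − 0.893000) = 0.9995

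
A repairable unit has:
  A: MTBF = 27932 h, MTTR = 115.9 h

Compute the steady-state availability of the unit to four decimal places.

A(A) = MTBF/(MTBF+MTTR) = 27932/(27932+115.9) = 0.9959

0.9959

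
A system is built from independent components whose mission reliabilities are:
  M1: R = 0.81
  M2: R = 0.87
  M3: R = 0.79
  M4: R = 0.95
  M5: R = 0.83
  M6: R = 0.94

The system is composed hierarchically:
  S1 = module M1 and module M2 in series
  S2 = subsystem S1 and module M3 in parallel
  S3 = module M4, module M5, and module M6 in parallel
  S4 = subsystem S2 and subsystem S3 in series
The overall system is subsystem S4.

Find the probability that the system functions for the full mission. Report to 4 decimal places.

Series (M1 and M2): 0.810000 × 0.870000 = 0.704700
Parallel ([0.704700] and M3): 1 − (1 − 0.704700)(1 − 0.790000) = 0.937987
Parallel (M4, M5, and M6): 1 − (1 − 0.950000)(1 − 0.830000)(1 − 0.940000) = 0.999490
Series ([0.937987] and [0.999490]): 0.937987 × 0.999490 = 0.9375

0.9375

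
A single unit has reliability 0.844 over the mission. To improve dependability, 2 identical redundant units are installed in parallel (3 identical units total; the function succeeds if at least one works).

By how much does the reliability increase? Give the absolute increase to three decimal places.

R_before = 0.844
R_after = 1 − (1 − 0.844)^3 = 0.996
ΔR = 0.996 − 0.844 = 0.152

0.152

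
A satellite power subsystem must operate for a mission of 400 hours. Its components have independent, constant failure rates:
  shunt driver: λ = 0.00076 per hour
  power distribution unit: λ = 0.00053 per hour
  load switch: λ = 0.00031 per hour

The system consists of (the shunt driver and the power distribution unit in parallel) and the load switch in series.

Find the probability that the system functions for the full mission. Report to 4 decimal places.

R(shunt driver) = exp(−0.00076 × 400) = 0.737861
R(power distribution unit) = exp(−0.00053 × 400) = 0.808965
R(load switch) = exp(−0.00031 × 400) = 0.883380
Parallel (shunt driver and power distribution unit): 1 − (1 − 0.737861)(1 − 0.808965) = 0.949922
Series ([0.949922] and load switch): 0.949922 × 0.883380 = 0.8391

0.8391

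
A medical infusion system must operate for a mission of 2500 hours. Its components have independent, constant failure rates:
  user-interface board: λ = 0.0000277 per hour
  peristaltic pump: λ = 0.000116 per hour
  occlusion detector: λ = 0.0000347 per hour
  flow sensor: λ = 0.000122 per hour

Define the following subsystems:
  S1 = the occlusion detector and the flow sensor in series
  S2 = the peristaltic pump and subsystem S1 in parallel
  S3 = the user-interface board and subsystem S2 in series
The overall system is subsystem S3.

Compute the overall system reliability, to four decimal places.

0.8570

R(user-interface board) = exp(−0.0000277 × 2500) = 0.933093
R(peristaltic pump) = exp(−0.000116 × 2500) = 0.748264
R(occlusion detector) = exp(−0.0000347 × 2500) = 0.916906
R(flow sensor) = exp(−0.000122 × 2500) = 0.737123
Series (occlusion detector and flow sensor): 0.916906 × 0.737123 = 0.675873
Parallel (peristaltic pump and [0.675873]): 1 − (1 − 0.748264)(1 − 0.675873) = 0.918406
Series (user-interface board and [0.918406]): 0.933093 × 0.918406 = 0.8570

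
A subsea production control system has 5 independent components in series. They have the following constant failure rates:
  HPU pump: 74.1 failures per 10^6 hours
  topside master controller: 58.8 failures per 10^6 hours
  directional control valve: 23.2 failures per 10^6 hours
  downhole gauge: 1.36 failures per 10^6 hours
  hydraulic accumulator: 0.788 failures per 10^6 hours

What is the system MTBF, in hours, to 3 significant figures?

Series of exponential components: λ_sys = Σ λ_i
λ_sys = 0.0000741 + 0.0000588 + 0.0000232 + 0.00000136 + 0.000000788 = 1.5825e-04 /h
MTBF = 1 / λ_sys = 6320 h

6320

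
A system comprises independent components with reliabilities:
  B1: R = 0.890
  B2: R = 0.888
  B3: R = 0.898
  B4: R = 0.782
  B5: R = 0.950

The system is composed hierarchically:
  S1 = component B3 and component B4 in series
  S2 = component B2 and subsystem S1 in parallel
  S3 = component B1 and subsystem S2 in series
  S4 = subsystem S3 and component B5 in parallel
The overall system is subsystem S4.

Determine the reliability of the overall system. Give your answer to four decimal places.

Series (B3 and B4): 0.898000 × 0.782000 = 0.702236
Parallel (B2 and [0.702236]): 1 − (1 − 0.888000)(1 − 0.702236) = 0.966650
Series (B1 and [0.966650]): 0.890000 × 0.966650 = 0.860319
Parallel ([0.860319] and B5): 1 − (1 − 0.860319)(1 − 0.950000) = 0.9930

0.9930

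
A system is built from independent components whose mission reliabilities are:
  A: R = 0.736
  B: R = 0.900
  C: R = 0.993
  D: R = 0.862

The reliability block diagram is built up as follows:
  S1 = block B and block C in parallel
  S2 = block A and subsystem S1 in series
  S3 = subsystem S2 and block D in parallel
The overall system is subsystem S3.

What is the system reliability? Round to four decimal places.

0.9635

Parallel (B and C): 1 − (1 − 0.900000)(1 − 0.993000) = 0.999300
Series (A and [0.999300]): 0.736000 × 0.999300 = 0.735485
Parallel ([0.735485] and D): 1 − (1 − 0.735485)(1 − 0.862000) = 0.9635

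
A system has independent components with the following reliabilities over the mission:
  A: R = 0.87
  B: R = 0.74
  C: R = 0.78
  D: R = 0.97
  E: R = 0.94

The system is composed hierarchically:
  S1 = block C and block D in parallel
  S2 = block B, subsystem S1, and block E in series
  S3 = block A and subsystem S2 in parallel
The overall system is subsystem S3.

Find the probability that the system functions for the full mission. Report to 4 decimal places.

0.9598

Parallel (C and D): 1 − (1 − 0.780000)(1 − 0.970000) = 0.993400
Series (B, [0.993400], and E): 0.740000 × 0.993400 × 0.940000 = 0.691009
Parallel (A and [0.691009]): 1 − (1 − 0.870000)(1 − 0.691009) = 0.9598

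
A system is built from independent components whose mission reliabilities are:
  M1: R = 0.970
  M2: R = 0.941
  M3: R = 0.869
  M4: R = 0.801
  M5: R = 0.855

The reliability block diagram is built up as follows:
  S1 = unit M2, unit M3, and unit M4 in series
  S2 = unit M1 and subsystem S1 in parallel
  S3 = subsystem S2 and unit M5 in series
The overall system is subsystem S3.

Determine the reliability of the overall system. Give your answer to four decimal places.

0.8462

Series (M2, M3, and M4): 0.941000 × 0.869000 × 0.801000 = 0.655001
Parallel (M1 and [0.655001]): 1 − (1 − 0.970000)(1 − 0.655001) = 0.989650
Series ([0.989650] and M5): 0.989650 × 0.855000 = 0.8462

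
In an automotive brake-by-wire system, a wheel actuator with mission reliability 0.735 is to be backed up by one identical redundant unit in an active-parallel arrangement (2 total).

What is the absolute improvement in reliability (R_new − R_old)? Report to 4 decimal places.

0.1948

R_before = 0.735
R_after = 1 − (1 − 0.735)^2 = 0.9298
ΔR = 0.9298 − 0.735 = 0.1948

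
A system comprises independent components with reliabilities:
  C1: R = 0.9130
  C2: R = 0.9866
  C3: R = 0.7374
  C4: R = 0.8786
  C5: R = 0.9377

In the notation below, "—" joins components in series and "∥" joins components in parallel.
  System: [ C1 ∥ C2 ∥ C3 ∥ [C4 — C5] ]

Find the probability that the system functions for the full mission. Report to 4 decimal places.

Series (C4 and C5): 0.878600 × 0.937700 = 0.823863
Parallel (C1, C2, C3, and [0.823863]): 1 − (1 − 0.913000)(1 − 0.986600)(1 − 0.737400)(1 − 0.823863) = 0.9999

0.9999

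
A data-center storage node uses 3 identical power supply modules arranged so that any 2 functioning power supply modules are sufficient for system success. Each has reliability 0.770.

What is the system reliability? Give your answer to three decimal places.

R = Σ_{i=2}^{3} C(3,i) p^i (1−p)^{3−i} with p = 0.770
C(3,2)·0.770^2·0.230^1 = 0.40910
C(3,3)·0.770^3·0.230^0 = 0.45653
Sum = 0.866

0.866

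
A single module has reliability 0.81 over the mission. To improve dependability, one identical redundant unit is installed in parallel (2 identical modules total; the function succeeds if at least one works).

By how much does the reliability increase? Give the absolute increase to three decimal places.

R_before = 0.81
R_after = 1 − (1 − 0.81)^2 = 0.964
ΔR = 0.964 − 0.81 = 0.154

0.154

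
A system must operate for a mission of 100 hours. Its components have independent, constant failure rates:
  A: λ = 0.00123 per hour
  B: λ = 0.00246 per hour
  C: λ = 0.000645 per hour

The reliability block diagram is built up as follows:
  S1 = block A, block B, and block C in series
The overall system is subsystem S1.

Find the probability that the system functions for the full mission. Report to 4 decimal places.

R(A) = exp(−0.00123 × 100) = 0.884264
R(B) = exp(−0.00246 × 100) = 0.781922
R(C) = exp(−0.000645 × 100) = 0.937536
Series (A, B, and C): 0.884264 × 0.781922 × 0.937536 = 0.6482

0.6482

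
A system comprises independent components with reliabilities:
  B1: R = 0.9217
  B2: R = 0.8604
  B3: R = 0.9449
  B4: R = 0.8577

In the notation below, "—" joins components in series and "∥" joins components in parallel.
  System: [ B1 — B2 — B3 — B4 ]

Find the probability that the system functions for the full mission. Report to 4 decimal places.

0.6427

Series (B1, B2, B3, and B4): 0.921700 × 0.860400 × 0.944900 × 0.857700 = 0.6427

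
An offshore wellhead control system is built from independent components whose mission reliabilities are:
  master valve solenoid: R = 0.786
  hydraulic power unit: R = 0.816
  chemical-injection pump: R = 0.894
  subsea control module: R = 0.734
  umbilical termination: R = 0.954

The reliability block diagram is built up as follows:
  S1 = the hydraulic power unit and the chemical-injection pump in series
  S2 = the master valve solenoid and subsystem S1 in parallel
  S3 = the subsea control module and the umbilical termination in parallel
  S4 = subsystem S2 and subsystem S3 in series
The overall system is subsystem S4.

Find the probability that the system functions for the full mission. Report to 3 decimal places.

0.931

Series (hydraulic power unit and chemical-injection pump): 0.81600 × 0.89400 = 0.72950
Parallel (master valve solenoid and [0.72950]): 1 − (1 − 0.78600)(1 − 0.72950) = 0.94211
Parallel (subsea control module and umbilical termination): 1 − (1 − 0.73400)(1 − 0.95400) = 0.98776
Series ([0.94211] and [0.98776]): 0.94211 × 0.98776 = 0.931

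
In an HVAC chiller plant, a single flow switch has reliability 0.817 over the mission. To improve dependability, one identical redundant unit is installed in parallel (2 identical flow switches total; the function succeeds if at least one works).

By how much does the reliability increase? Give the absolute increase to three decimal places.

R_before = 0.817
R_after = 1 − (1 − 0.817)^2 = 0.967
ΔR = 0.967 − 0.817 = 0.150

0.150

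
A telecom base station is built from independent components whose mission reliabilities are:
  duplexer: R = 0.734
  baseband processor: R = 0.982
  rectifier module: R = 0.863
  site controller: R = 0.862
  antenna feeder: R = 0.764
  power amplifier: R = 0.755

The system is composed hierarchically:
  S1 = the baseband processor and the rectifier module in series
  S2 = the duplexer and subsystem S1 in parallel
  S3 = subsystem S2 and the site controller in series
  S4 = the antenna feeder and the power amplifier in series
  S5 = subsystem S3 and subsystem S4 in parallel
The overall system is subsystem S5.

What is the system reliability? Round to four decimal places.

Series (baseband processor and rectifier module): 0.982000 × 0.863000 = 0.847466
Parallel (duplexer and [0.847466]): 1 − (1 − 0.734000)(1 − 0.847466) = 0.959426
Series ([0.959426] and site controller): 0.959426 × 0.862000 = 0.827025
Series (antenna feeder and power amplifier): 0.764000 × 0.755000 = 0.576820
Parallel ([0.827025] and [0.576820]): 1 − (1 − 0.827025)(1 − 0.576820) = 0.9268

0.9268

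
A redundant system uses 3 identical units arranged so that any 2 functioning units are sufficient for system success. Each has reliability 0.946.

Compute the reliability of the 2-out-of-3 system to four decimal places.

R = Σ_{i=2}^{3} C(3,i) p^i (1−p)^{3−i} with p = 0.946
C(3,2)·0.946^2·0.054^1 = 0.144976
C(3,3)·0.946^3·0.054^0 = 0.846591
Sum = 0.9916

0.9916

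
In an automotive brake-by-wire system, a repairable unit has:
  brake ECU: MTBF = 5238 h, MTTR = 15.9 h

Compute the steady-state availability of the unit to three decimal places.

0.997

A(brake ECU) = MTBF/(MTBF+MTTR) = 5238/(5238+15.9) = 0.997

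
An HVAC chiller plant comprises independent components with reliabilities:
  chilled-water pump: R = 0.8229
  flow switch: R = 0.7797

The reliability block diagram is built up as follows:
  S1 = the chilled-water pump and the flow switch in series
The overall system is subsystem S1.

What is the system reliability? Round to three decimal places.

0.642

Series (chilled-water pump and flow switch): 0.82290 × 0.77970 = 0.642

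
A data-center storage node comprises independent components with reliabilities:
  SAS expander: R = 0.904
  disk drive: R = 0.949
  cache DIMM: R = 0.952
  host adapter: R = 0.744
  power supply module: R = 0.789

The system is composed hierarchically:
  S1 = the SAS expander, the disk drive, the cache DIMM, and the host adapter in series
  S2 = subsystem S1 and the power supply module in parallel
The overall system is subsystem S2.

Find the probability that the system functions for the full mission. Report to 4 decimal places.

0.9172

Series (SAS expander, disk drive, cache DIMM, and host adapter): 0.904000 × 0.949000 × 0.952000 × 0.744000 = 0.607637
Parallel ([0.607637] and power supply module): 1 − (1 − 0.607637)(1 − 0.789000) = 0.9172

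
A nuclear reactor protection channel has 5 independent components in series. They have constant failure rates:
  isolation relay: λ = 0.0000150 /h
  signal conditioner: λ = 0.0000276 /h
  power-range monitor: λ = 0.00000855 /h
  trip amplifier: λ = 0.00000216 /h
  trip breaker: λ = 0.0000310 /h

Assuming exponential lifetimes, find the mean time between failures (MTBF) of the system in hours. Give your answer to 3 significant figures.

11900

Series of exponential components: λ_sys = Σ λ_i
λ_sys = 0.0000150 + 0.0000276 + 0.00000855 + 0.00000216 + 0.0000310 = 8.4310e-05 /h
MTBF = 1 / λ_sys = 11900 h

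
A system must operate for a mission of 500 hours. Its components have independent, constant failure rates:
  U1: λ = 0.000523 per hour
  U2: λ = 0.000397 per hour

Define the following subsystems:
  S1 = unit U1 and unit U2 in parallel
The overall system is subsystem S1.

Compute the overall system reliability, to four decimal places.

R(U1) = exp(−0.000523 × 500) = 0.769896
R(U2) = exp(−0.000397 × 500) = 0.819960
Parallel (U1 and U2): 1 − (1 − 0.769896)(1 − 0.819960) = 0.9586

0.9586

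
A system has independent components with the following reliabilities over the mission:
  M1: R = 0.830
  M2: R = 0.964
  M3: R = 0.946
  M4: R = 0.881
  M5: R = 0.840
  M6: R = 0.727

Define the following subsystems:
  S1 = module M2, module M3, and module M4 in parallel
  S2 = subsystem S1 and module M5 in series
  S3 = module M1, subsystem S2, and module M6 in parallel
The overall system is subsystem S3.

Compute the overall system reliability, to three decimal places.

0.993

Parallel (M2, M3, and M4): 1 − (1 − 0.96400)(1 − 0.94600)(1 − 0.88100) = 0.99977
Series ([0.99977] and M5): 0.99977 × 0.84000 = 0.83981
Parallel (M1, [0.83981], and M6): 1 − (1 − 0.83000)(1 − 0.83981)(1 − 0.72700) = 0.993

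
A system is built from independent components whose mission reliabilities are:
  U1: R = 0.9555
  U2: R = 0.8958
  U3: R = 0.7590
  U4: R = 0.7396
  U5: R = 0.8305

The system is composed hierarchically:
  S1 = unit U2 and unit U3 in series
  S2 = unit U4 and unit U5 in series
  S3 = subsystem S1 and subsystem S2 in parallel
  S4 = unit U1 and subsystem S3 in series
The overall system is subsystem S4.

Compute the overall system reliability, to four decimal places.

0.8375

Series (U2 and U3): 0.895800 × 0.759000 = 0.679912
Series (U4 and U5): 0.739600 × 0.830500 = 0.614238
Parallel ([0.679912] and [0.614238]): 1 − (1 − 0.679912)(1 − 0.614238) = 0.876522
Series (U1 and [0.876522]): 0.955500 × 0.876522 = 0.8375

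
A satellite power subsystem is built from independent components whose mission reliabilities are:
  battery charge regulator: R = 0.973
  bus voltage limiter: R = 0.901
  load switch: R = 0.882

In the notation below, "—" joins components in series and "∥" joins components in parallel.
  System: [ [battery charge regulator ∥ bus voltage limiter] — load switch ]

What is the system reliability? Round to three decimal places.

Parallel (battery charge regulator and bus voltage limiter): 1 − (1 − 0.97300)(1 − 0.90100) = 0.99733
Series ([0.99733] and load switch): 0.99733 × 0.88200 = 0.880

0.880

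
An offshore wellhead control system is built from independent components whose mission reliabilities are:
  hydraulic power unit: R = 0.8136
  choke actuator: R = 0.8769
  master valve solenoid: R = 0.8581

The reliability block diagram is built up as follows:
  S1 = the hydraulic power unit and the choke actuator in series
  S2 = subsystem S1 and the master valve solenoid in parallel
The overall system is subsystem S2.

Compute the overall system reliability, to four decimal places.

0.9593

Series (hydraulic power unit and choke actuator): 0.813600 × 0.876900 = 0.713446
Parallel ([0.713446] and master valve solenoid): 1 − (1 − 0.713446)(1 − 0.858100) = 0.9593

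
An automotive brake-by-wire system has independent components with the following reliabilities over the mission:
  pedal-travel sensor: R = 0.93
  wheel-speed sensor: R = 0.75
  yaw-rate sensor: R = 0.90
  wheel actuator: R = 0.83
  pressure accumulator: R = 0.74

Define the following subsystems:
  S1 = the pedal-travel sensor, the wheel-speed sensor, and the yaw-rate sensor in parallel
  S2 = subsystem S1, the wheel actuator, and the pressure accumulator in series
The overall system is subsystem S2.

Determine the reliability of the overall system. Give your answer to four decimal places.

0.6131

Parallel (pedal-travel sensor, wheel-speed sensor, and yaw-rate sensor): 1 − (1 − 0.930000)(1 − 0.750000)(1 − 0.900000) = 0.998250
Series ([0.998250], wheel actuator, and pressure accumulator): 0.998250 × 0.830000 × 0.740000 = 0.6131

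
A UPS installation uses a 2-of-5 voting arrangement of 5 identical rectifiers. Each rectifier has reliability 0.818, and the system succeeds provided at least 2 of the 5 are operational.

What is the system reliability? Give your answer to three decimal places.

0.995

R = Σ_{i=2}^{5} C(5,i) p^i (1−p)^{5−i} with p = 0.818
C(5,2)·0.818^2·0.182^3 = 0.04034
C(5,3)·0.818^3·0.182^2 = 0.18130
C(5,4)·0.818^4·0.182^1 = 0.40743
C(5,5)·0.818^5·0.182^0 = 0.36624
Sum = 0.995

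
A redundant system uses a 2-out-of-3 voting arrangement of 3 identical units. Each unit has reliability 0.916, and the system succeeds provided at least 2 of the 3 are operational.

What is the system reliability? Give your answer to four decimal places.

R = Σ_{i=2}^{3} C(3,i) p^i (1−p)^{3−i} with p = 0.916
C(3,2)·0.916^2·0.084^1 = 0.211442
C(3,3)·0.916^3·0.084^0 = 0.768575
Sum = 0.9800

0.9800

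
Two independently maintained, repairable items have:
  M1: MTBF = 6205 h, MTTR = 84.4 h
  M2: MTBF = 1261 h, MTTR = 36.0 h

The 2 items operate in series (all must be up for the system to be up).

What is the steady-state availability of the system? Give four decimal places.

A(M1) = MTBF/(MTBF+MTTR) = 6205/(6205+84.4) = 0.986581
A(M2) = MTBF/(MTBF+MTTR) = 1261/(1261+36.0) = 0.972244
Series availability: 0.986581 × 0.972244 = 0.9592

0.9592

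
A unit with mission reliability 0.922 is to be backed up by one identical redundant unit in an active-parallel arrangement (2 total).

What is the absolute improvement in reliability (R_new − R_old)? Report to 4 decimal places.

R_before = 0.922
R_after = 1 − (1 − 0.922)^2 = 0.9939
ΔR = 0.9939 − 0.922 = 0.0719

0.0719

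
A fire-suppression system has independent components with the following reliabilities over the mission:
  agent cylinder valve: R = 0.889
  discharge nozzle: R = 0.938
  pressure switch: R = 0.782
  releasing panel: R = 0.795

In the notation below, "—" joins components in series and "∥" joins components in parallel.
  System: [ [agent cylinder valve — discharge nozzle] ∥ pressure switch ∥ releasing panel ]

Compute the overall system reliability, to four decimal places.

Series (agent cylinder valve and discharge nozzle): 0.889000 × 0.938000 = 0.833882
Parallel ([0.833882], pressure switch, and releasing panel): 1 − (1 − 0.833882)(1 − 0.782000)(1 − 0.795000) = 0.9926

0.9926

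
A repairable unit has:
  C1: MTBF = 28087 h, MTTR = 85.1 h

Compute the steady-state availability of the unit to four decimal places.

A(C1) = MTBF/(MTBF+MTTR) = 28087/(28087+85.1) = 0.9970

0.9970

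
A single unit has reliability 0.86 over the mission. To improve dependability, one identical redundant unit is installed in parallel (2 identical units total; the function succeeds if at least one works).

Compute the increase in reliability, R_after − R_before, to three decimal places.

R_before = 0.86
R_after = 1 − (1 − 0.86)^2 = 0.980
ΔR = 0.980 − 0.86 = 0.120

0.120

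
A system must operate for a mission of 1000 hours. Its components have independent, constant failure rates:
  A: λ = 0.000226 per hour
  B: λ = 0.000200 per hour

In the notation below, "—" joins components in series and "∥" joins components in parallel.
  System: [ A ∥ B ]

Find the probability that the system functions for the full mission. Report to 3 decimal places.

R(A) = exp(−0.000226 × 1000) = 0.79772
R(B) = exp(−0.000200 × 1000) = 0.81873
Parallel (A and B): 1 − (1 − 0.79772)(1 − 0.81873) = 0.963

0.963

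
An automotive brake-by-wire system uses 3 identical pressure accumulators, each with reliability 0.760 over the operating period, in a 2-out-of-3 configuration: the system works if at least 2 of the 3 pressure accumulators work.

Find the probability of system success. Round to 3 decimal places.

R = Σ_{i=2}^{3} C(3,i) p^i (1−p)^{3−i} with p = 0.760
C(3,2)·0.760^2·0.240^1 = 0.41587
C(3,3)·0.760^3·0.240^0 = 0.43898
Sum = 0.855

0.855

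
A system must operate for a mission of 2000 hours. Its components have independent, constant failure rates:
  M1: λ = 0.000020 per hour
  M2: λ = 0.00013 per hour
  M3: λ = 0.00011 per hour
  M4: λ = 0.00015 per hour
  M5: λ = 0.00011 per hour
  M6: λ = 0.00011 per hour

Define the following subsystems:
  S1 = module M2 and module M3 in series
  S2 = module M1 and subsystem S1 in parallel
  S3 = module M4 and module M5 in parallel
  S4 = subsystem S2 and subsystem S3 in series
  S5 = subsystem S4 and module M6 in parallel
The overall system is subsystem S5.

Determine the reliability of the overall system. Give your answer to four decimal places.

R(M1) = exp(−0.000020 × 2000) = 0.960789
R(M2) = exp(−0.00013 × 2000) = 0.771052
R(M3) = exp(−0.00011 × 2000) = 0.802519
R(M4) = exp(−0.00015 × 2000) = 0.740818
R(M5) = exp(−0.00011 × 2000) = 0.802519
R(M6) = exp(−0.00011 × 2000) = 0.802519
Series (M2 and M3): 0.771052 × 0.802519 = 0.618784
Parallel (M1 and [0.618784]): 1 − (1 − 0.960789)(1 − 0.618784) = 0.985052
Parallel (M4 and M5): 1 − (1 − 0.740818)(1 − 0.802519) = 0.948816
Series ([0.985052] and [0.948816]): 0.985052 × 0.948816 = 0.934633
Parallel ([0.934633] and M6): 1 − (1 − 0.934633)(1 − 0.802519) = 0.9871

0.9871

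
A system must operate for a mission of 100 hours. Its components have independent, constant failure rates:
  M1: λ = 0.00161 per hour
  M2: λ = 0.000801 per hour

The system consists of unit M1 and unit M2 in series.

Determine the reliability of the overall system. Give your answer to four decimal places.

0.7858

R(M1) = exp(−0.00161 × 100) = 0.851292
R(M2) = exp(−0.000801 × 100) = 0.923024
Series (M1 and M2): 0.851292 × 0.923024 = 0.7858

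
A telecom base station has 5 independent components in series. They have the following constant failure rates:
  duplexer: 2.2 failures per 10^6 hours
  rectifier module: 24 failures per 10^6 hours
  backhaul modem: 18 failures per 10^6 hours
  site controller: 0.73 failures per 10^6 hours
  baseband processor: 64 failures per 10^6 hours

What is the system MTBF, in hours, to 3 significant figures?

Series of exponential components: λ_sys = Σ λ_i
λ_sys = 0.0000022 + 0.000024 + 0.000018 + 0.00000073 + 0.000064 = 1.0893e-04 /h
MTBF = 1 / λ_sys = 9180 h

9180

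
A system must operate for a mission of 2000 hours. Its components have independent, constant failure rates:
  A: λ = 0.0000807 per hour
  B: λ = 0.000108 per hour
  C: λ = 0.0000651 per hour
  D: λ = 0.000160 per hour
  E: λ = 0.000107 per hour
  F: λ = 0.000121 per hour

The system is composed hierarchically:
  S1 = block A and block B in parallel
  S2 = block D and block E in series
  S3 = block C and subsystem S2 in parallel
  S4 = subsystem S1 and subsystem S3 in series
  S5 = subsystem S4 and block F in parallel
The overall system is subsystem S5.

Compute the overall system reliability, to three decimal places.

0.983

R(A) = exp(−0.0000807 × 2000) = 0.85095
R(B) = exp(−0.000108 × 2000) = 0.80574
R(C) = exp(−0.0000651 × 2000) = 0.87792
R(D) = exp(−0.000160 × 2000) = 0.72615
R(E) = exp(−0.000107 × 2000) = 0.80735
R(F) = exp(−0.000121 × 2000) = 0.78506
Parallel (A and B): 1 − (1 − 0.85095)(1 − 0.80574) = 0.97105
Series (D and E): 0.72615 × 0.80735 = 0.58626
Parallel (C and [0.58626]): 1 − (1 − 0.87792)(1 − 0.58626) = 0.94949
Series ([0.97105] and [0.94949]): 0.97105 × 0.94949 = 0.92200
Parallel ([0.92200] and F): 1 − (1 − 0.92200)(1 − 0.78506) = 0.983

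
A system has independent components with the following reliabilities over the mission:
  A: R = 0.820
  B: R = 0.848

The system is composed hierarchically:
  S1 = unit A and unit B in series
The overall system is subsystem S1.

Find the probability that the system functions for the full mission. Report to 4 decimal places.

0.6954

Series (A and B): 0.820000 × 0.848000 = 0.6954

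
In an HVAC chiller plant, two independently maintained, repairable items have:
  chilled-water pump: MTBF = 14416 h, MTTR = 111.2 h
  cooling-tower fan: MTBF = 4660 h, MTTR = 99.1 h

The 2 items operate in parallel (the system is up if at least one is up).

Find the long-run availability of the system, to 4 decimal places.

0.9998

A(chilled-water pump) = MTBF/(MTBF+MTTR) = 14416/(14416+111.2) = 0.992345
A(cooling-tower fan) = MTBF/(MTBF+MTTR) = 4660/(4660+99.1) = 0.979177
Parallel availability: 1 − (1 − 0.992345)(1 − 0.979177) = 0.9998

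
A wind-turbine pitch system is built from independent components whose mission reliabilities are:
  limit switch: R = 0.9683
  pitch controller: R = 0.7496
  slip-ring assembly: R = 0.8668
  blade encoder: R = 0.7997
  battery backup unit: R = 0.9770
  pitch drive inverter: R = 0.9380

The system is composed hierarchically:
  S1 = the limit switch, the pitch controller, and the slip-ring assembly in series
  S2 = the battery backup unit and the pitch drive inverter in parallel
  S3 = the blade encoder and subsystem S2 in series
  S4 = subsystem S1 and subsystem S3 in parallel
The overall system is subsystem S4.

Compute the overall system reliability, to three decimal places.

0.925

Series (limit switch, pitch controller, and slip-ring assembly): 0.96830 × 0.74960 × 0.86680 = 0.62916
Parallel (battery backup unit and pitch drive inverter): 1 − (1 − 0.97700)(1 − 0.93800) = 0.99857
Series (blade encoder and [0.99857]): 0.79970 × 0.99857 = 0.79856
Parallel ([0.62916] and [0.79856]): 1 − (1 − 0.62916)(1 − 0.79856) = 0.925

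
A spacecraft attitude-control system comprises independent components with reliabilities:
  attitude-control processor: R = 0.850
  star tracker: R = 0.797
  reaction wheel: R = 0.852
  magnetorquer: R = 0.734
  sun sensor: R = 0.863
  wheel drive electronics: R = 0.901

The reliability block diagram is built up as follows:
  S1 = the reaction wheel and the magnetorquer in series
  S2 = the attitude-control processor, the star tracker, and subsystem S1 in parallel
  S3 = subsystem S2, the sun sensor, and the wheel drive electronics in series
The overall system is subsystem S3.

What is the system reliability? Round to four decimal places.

0.7687

Series (reaction wheel and magnetorquer): 0.852000 × 0.734000 = 0.625368
Parallel (attitude-control processor, star tracker, and [0.625368]): 1 − (1 − 0.850000)(1 − 0.797000)(1 − 0.625368) = 0.988592
Series ([0.988592], sun sensor, and wheel drive electronics): 0.988592 × 0.863000 × 0.901000 = 0.7687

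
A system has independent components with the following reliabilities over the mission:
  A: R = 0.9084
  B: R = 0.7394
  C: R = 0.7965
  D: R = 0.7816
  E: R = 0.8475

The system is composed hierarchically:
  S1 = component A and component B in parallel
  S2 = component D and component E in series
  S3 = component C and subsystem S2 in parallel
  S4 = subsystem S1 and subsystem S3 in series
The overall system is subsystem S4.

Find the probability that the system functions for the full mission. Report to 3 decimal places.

Parallel (A and B): 1 − (1 − 0.90840)(1 − 0.73940) = 0.97613
Series (D and E): 0.78160 × 0.84750 = 0.66241
Parallel (C and [0.66241]): 1 − (1 − 0.79650)(1 − 0.66241) = 0.93130
Series ([0.97613] and [0.93130]): 0.97613 × 0.93130 = 0.909

0.909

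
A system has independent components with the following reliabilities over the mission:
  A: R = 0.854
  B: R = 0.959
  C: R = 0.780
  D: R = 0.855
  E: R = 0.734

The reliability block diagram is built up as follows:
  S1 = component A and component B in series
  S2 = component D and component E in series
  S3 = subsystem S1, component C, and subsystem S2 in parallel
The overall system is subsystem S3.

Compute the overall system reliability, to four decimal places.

0.9852

Series (A and B): 0.854000 × 0.959000 = 0.818986
Series (D and E): 0.855000 × 0.734000 = 0.627570
Parallel ([0.818986], C, and [0.627570]): 1 − (1 − 0.818986)(1 − 0.780000)(1 − 0.627570) = 0.9852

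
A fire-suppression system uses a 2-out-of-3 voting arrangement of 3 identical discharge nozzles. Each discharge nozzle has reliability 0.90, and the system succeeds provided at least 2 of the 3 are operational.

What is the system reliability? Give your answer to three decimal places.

0.972

R = Σ_{i=2}^{3} C(3,i) p^i (1−p)^{3−i} with p = 0.90
C(3,2)·0.90^2·0.10^1 = 0.24300
C(3,3)·0.90^3·0.10^0 = 0.72900
Sum = 0.972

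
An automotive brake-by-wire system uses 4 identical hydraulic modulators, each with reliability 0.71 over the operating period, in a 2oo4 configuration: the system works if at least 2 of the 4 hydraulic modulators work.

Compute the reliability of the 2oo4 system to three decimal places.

0.924

R = Σ_{i=2}^{4} C(4,i) p^i (1−p)^{4−i} with p = 0.71
C(4,2)·0.71^2·0.29^2 = 0.25437
C(4,3)·0.71^3·0.29^1 = 0.41518
C(4,4)·0.71^4·0.29^0 = 0.25412
Sum = 0.924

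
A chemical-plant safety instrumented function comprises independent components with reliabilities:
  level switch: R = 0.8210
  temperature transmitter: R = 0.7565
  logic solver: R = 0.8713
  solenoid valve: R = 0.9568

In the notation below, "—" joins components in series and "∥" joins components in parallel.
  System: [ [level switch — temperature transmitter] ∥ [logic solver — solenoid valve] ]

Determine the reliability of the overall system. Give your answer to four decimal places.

0.9370

Series (level switch and temperature transmitter): 0.821000 × 0.756500 = 0.621087
Series (logic solver and solenoid valve): 0.871300 × 0.956800 = 0.833660
Parallel ([0.621087] and [0.833660]): 1 − (1 − 0.621087)(1 − 0.833660) = 0.9370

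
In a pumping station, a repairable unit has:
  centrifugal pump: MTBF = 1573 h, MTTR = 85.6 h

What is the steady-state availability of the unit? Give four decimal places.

0.9484

A(centrifugal pump) = MTBF/(MTBF+MTTR) = 1573/(1573+85.6) = 0.9484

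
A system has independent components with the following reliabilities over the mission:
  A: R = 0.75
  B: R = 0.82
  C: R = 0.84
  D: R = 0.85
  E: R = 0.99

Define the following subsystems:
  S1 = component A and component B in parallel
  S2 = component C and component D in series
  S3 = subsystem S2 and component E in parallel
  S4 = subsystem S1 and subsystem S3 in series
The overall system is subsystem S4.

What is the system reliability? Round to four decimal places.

0.9523

Parallel (A and B): 1 − (1 − 0.750000)(1 − 0.820000) = 0.955000
Series (C and D): 0.840000 × 0.850000 = 0.714000
Parallel ([0.714000] and E): 1 − (1 − 0.714000)(1 − 0.990000) = 0.997140
Series ([0.955000] and [0.997140]): 0.955000 × 0.997140 = 0.9523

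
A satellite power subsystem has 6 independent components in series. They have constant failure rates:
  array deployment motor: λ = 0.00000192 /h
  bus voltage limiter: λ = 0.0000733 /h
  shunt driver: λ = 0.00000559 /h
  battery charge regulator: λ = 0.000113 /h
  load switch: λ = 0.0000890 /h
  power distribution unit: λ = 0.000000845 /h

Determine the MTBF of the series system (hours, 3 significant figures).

Series of exponential components: λ_sys = Σ λ_i
λ_sys = 0.00000192 + 0.0000733 + 0.00000559 + 0.000113 + 0.0000890 + 0.000000845 = 2.8366e-04 /h
MTBF = 1 / λ_sys = 3530 h

3530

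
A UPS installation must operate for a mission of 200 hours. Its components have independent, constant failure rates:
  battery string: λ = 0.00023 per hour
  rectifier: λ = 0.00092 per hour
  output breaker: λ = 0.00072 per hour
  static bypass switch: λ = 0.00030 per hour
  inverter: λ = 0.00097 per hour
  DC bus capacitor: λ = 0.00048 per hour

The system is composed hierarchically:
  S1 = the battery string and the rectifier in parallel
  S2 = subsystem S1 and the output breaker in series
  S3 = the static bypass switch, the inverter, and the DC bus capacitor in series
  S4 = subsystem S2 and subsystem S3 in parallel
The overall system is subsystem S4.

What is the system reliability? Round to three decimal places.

0.958

R(battery string) = exp(−0.00023 × 200) = 0.95504
R(rectifier) = exp(−0.00092 × 200) = 0.83194
R(output breaker) = exp(−0.00072 × 200) = 0.86589
R(static bypass switch) = exp(−0.00030 × 200) = 0.94176
R(inverter) = exp(−0.00097 × 200) = 0.82366
R(DC bus capacitor) = exp(−0.00048 × 200) = 0.90846
Parallel (battery string and rectifier): 1 − (1 − 0.95504)(1 − 0.83194) = 0.99244
Series ([0.99244] and output breaker): 0.99244 × 0.86589 = 0.85934
Series (static bypass switch, inverter, and DC bus capacitor): 0.94176 × 0.82366 × 0.90846 = 0.70468
Parallel ([0.85934] and [0.70468]): 1 − (1 − 0.85934)(1 − 0.70468) = 0.958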